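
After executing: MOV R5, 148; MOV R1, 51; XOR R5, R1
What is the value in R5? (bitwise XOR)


Register state trace:
  MOV R5, 148  → R5 = 148 (0b10010100)
  MOV R1, 51  → R1 = 51 (0b00110011)
  XOR R5, R1  → R5 = 148 XOR 51 = 167 (0b10100111)
Final: R5 = 167

167


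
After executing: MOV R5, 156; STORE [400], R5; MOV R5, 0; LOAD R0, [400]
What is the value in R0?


Register and memory trace:
  MOV R5, 156  → R5 = 156
  STORE [400], R5  → mem[400] = 156
  MOV R5, 0  → R5 = 0
  LOAD R0, [400]  → R0 = mem[400] = 156
Final: R0 = 156

156


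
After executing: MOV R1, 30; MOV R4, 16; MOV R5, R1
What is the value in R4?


Register state trace:
  MOV R1, 30  → R1 = 30
  MOV R4, 16  → R4 = 16
  MOV R5, R1  → R5 = 30
Final: R4 = 16

16


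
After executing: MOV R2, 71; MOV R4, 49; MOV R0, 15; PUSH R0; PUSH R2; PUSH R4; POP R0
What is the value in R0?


Stack trace (top is rightmost):
  MOV R2, 71  → R2 = 71
  MOV R4, 49  → R4 = 49
  MOV R0, 15  → R0 = 15
  PUSH R0  → stack: [15]
  PUSH R2  → stack: [15, 71]
  PUSH R4  → stack: [15, 71, 49]
  POP R0  → R0 = 49, stack: [15, 71]
Final: R0 = 49

49


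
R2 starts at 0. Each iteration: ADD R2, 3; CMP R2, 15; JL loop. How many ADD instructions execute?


Loop trace (R2 starts at 0, target 15, step 3):
  ADD #1: R2 = 0 + 3 = 3  → 3 < 15, loop
  ADD #2: R2 = 3 + 3 = 6  → 6 < 15, loop
  ADD #3: R2 = 6 + 3 = 9  → 9 < 15, loop
  ADD #4: R2 = 9 + 3 = 12  → 12 < 15, loop
  ADD #5: R2 = 12 + 3 = 15  → 15 >= 15, exit
Total ADD instructions: 5

5


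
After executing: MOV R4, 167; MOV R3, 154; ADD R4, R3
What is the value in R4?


Register state trace:
  MOV R4, 167  → R4 = 167
  MOV R3, 154  → R3 = 154
  ADD R4, R3  → R4 = 167 + 154 = 321
Final: R4 = 321

321


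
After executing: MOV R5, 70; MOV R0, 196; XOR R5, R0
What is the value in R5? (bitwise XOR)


Register state trace:
  MOV R5, 70  → R5 = 70 (0b01000110)
  MOV R0, 196  → R0 = 196 (0b11000100)
  XOR R5, R0  → R5 = 70 XOR 196 = 130 (0b10000010)
Final: R5 = 130

130


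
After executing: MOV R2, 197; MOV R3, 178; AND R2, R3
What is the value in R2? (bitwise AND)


Register state trace:
  MOV R2, 197  → R2 = 197 (0b11000101)
  MOV R3, 178  → R3 = 178 (0b10110010)
  AND R2, R3  → R2 = 197 AND 178 = 128 (0b10000000)
Final: R2 = 128

128


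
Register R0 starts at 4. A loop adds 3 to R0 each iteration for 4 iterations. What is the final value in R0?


Starting value: R0 = 4
  Iter 1: R0 = 4 + 3 = 7
  Iter 2: R0 = 7 + 3 = 10
  Iter 3: R0 = 10 + 3 = 13
  Iter 4: R0 = 13 + 3 = 16
Final: R0 = 16

16


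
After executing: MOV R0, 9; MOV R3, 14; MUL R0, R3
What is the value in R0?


Register state trace:
  MOV R0, 9  → R0 = 9
  MOV R3, 14  → R3 = 14
  MUL R0, R3  → R0 = 9 * 14 = 126
Final: R0 = 126

126


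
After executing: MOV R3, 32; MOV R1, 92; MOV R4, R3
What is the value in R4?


Register state trace:
  MOV R3, 32  → R3 = 32
  MOV R1, 92  → R1 = 92
  MOV R4, R3  → R4 = 32
Final: R4 = 32

32


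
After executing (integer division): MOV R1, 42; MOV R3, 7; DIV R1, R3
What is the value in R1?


Register state trace:
  MOV R1, 42  → R1 = 42
  MOV R3, 7  → R3 = 7
  DIV R1, R3  → R1 = 42 // 7 = 6
Final: R1 = 6

6


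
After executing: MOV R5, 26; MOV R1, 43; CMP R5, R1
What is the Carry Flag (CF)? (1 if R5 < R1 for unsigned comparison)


Register state trace:
  MOV R5, 26  → R5 = 26
  MOV R1, 43  → R1 = 43
  CMP R5, R1  → unsigned 26 - 43: borrow occurs
  26 < 43, so CF = 1
CF = 1

1


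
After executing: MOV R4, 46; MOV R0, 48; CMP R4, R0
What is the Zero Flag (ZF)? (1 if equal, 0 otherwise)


Register state trace:
  MOV R4, 46  → R4 = 46
  MOV R0, 48  → R0 = 48
  CMP R4, R0  → computes 46 - 48 = -2
  Result is nonzero, so values are not equal
ZF = 0

0


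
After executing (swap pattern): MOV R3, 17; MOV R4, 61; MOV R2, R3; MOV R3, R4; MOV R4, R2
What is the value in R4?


Register state trace (swap pattern):
  MOV R3, 17  → R3 = 17
  MOV R4, 61  → R4 = 61
  MOV R2, R3  → R2 = 17  (save R3)
  MOV R3, R4  → R3 = 61  (R3 gets R4's value)
  MOV R4, R2  → R4 = 17  (R4 gets saved value)
Final: R4 = 17

17


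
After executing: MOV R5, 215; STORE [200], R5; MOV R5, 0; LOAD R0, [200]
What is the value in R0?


Register and memory trace:
  MOV R5, 215  → R5 = 215
  STORE [200], R5  → mem[200] = 215
  MOV R5, 0  → R5 = 0
  LOAD R0, [200]  → R0 = mem[200] = 215
Final: R0 = 215

215


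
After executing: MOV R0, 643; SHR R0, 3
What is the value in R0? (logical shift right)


Register state trace:
  MOV R0, 643  → R0 = 643
  SHR R0, 3  → R0 = 643 >> 3 = 643 // 2^3 = 80
Final: R0 = 80

80


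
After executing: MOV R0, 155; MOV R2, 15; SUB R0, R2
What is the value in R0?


Register state trace:
  MOV R0, 155  → R0 = 155
  MOV R2, 15  → R2 = 15
  SUB R0, R2  → R0 = 155 - 15 = 140
Final: R0 = 140

140


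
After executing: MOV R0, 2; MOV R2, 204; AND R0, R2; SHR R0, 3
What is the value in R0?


Register state trace:
  MOV R0, 2  → R0 = 2 (0b00000010)
  MOV R2, 204  → R2 = 204 (0b11001100)
  AND R0, R2  → R0 = 2 AND 204 = 0 (0b00000000)
  SHR R0, 3  → R0 = 0 >> 3 = 0
Final: R0 = 0

0


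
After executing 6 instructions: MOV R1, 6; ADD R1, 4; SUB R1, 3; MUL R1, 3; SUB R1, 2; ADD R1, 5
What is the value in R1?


Register state trace:
  MOV R1, 6  → R1 = 6
  ADD R1, 4  → R1 = 6 + 4 = 10
  SUB R1, 3  → R1 = 10 - 3 = 7
  MUL R1, 3  → R1 = 7 * 3 = 21
  SUB R1, 2  → R1 = 21 - 2 = 19
  ADD R1, 5  → R1 = 19 + 5 = 24
Final: R1 = 24

24


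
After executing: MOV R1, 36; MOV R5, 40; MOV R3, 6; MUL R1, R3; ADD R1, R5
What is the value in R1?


Register state trace:
  MOV R1, 36  → R1 = 36
  MOV R5, 40  → R5 = 40
  MOV R3, 6  → R3 = 6
  MUL R1, R3  → R1 = 36 * 6 = 216
  ADD R1, R5  → R1 = 216 + 40 = 256
Final: R1 = 256

256


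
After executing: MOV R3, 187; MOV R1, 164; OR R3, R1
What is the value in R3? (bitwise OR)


Register state trace:
  MOV R3, 187  → R3 = 187 (0b10111011)
  MOV R1, 164  → R1 = 164 (0b10100100)
  OR R3, R1   → R3 = 187 OR 164 = 191 (0b10111111)
Final: R3 = 191

191


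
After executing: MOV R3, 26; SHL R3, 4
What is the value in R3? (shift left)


Register state trace:
  MOV R3, 26  → R3 = 26
  SHL R3, 4  → R3 = 26 << 4 = 26 * 2^4 = 416
Final: R3 = 416

416


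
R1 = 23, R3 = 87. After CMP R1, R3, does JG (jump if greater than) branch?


Trace:
  R1 = 23, R3 = 87
  CMP R1, R3  → compares 23 vs 87
  JG checks: is 23 greater than 87?
  23 < 87, so condition is false
Branch taken: No

No


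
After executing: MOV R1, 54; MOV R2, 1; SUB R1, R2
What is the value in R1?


Register state trace:
  MOV R1, 54  → R1 = 54
  MOV R2, 1  → R2 = 1
  SUB R1, R2  → R1 = 54 - 1 = 53
Final: R1 = 53

53


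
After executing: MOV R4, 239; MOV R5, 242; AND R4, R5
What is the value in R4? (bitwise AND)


Register state trace:
  MOV R4, 239  → R4 = 239 (0b11101111)
  MOV R5, 242  → R5 = 242 (0b11110010)
  AND R4, R5  → R4 = 239 AND 242 = 226 (0b11100010)
Final: R4 = 226

226


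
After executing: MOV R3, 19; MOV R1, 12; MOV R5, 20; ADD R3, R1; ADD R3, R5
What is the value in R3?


Register state trace:
  MOV R3, 19  → R3 = 19
  MOV R1, 12  → R1 = 12
  MOV R5, 20  → R5 = 20
  ADD R3, R1  → R3 = 19 + 12 = 31
  ADD R3, R5  → R3 = 31 + 20 = 51
Final: R3 = 51

51


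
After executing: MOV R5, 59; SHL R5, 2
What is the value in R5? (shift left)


Register state trace:
  MOV R5, 59  → R5 = 59
  SHL R5, 2  → R5 = 59 << 2 = 59 * 2^2 = 236
Final: R5 = 236

236


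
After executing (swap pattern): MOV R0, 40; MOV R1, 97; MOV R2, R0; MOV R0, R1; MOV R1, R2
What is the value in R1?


Register state trace (swap pattern):
  MOV R0, 40  → R0 = 40
  MOV R1, 97  → R1 = 97
  MOV R2, R0  → R2 = 40  (save R0)
  MOV R0, R1  → R0 = 97  (R0 gets R1's value)
  MOV R1, R2  → R1 = 40  (R1 gets saved value)
Final: R1 = 40

40


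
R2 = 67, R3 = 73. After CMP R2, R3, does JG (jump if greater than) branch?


Trace:
  R2 = 67, R3 = 73
  CMP R2, R3  → compares 67 vs 73
  JG checks: is 67 greater than 73?
  67 < 73, so condition is false
Branch taken: No

No


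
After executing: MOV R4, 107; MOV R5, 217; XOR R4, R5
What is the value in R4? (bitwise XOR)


Register state trace:
  MOV R4, 107  → R4 = 107 (0b01101011)
  MOV R5, 217  → R5 = 217 (0b11011001)
  XOR R4, R5  → R4 = 107 XOR 217 = 178 (0b10110010)
Final: R4 = 178

178


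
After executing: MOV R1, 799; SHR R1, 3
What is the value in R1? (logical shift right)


Register state trace:
  MOV R1, 799  → R1 = 799
  SHR R1, 3  → R1 = 799 >> 3 = 799 // 2^3 = 99
Final: R1 = 99

99


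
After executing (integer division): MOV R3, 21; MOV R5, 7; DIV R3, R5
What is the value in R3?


Register state trace:
  MOV R3, 21  → R3 = 21
  MOV R5, 7  → R5 = 7
  DIV R3, R5  → R3 = 21 // 7 = 3
Final: R3 = 3

3


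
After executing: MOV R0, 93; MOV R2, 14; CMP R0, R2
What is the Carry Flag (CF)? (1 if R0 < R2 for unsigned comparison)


Register state trace:
  MOV R0, 93  → R0 = 93
  MOV R2, 14  → R2 = 14
  CMP R0, R2  → unsigned 93 - 14: no borrow
  93 >= 14, so CF = 0
CF = 0

0


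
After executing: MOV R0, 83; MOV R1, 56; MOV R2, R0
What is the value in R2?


Register state trace:
  MOV R0, 83  → R0 = 83
  MOV R1, 56  → R1 = 56
  MOV R2, R0  → R2 = 83
Final: R2 = 83

83


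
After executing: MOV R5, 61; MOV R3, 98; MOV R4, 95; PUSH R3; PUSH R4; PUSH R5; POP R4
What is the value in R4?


Stack trace (top is rightmost):
  MOV R5, 61  → R5 = 61
  MOV R3, 98  → R3 = 98
  MOV R4, 95  → R4 = 95
  PUSH R3  → stack: [98]
  PUSH R4  → stack: [98, 95]
  PUSH R5  → stack: [98, 95, 61]
  POP R4  → R4 = 61, stack: [98, 95]
Final: R4 = 61

61


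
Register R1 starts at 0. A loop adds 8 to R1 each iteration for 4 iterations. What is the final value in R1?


Starting value: R1 = 0
  Iter 1: R1 = 0 + 8 = 8
  Iter 2: R1 = 8 + 8 = 16
  Iter 3: R1 = 16 + 8 = 24
  Iter 4: R1 = 24 + 8 = 32
Final: R1 = 32

32


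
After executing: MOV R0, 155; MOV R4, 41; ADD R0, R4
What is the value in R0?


Register state trace:
  MOV R0, 155  → R0 = 155
  MOV R4, 41  → R4 = 41
  ADD R0, R4  → R0 = 155 + 41 = 196
Final: R0 = 196

196


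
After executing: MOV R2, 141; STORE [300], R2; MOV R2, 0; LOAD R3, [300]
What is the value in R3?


Register and memory trace:
  MOV R2, 141  → R2 = 141
  STORE [300], R2  → mem[300] = 141
  MOV R2, 0  → R2 = 0
  LOAD R3, [300]  → R3 = mem[300] = 141
Final: R3 = 141

141


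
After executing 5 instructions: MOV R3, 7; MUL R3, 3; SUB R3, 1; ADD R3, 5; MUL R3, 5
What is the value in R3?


Register state trace:
  MOV R3, 7  → R3 = 7
  MUL R3, 3  → R3 = 7 * 3 = 21
  SUB R3, 1  → R3 = 21 - 1 = 20
  ADD R3, 5  → R3 = 20 + 5 = 25
  MUL R3, 5  → R3 = 25 * 5 = 125
Final: R3 = 125

125


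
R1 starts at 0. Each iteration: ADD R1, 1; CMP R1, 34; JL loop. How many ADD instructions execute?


Loop trace (R1 starts at 0, target 34, step 1):
  ADD #1: R1 = 0 + 1 = 1  → 1 < 34, loop
  ADD #2: R1 = 1 + 1 = 2  → 2 < 34, loop
  ADD #3: R1 = 2 + 1 = 3  → 3 < 34, loop
  ADD #4: R1 = 3 + 1 = 4  → 4 < 34, loop
  ADD #5: R1 = 4 + 1 = 5  → 5 < 34, loop
  ADD #6: R1 = 5 + 1 = 6  → 6 < 34, loop
  ADD #7: R1 = 6 + 1 = 7  → 7 < 34, loop
  ADD #8: R1 = 7 + 1 = 8  → 8 < 34, loop
  ADD #9: R1 = 8 + 1 = 9  → 9 < 34, loop
  ADD #10: R1 = 9 + 1 = 10  → 10 < 34, loop
  ADD #11: R1 = 10 + 1 = 11  → 11 < 34, loop
  ADD #12: R1 = 11 + 1 = 12  → 12 < 34, loop
  ADD #13: R1 = 12 + 1 = 13  → 13 < 34, loop
  ADD #14: R1 = 13 + 1 = 14  → 14 < 34, loop
  ADD #15: R1 = 14 + 1 = 15  → 15 < 34, loop
  ADD #16: R1 = 15 + 1 = 16  → 16 < 34, loop
  ADD #17: R1 = 16 + 1 = 17  → 17 < 34, loop
  ADD #18: R1 = 17 + 1 = 18  → 18 < 34, loop
  ADD #19: R1 = 18 + 1 = 19  → 19 < 34, loop
  ADD #20: R1 = 19 + 1 = 20  → 20 < 34, loop
  ADD #21: R1 = 20 + 1 = 21  → 21 < 34, loop
  ADD #22: R1 = 21 + 1 = 22  → 22 < 34, loop
  ADD #23: R1 = 22 + 1 = 23  → 23 < 34, loop
  ADD #24: R1 = 23 + 1 = 24  → 24 < 34, loop
  ADD #25: R1 = 24 + 1 = 25  → 25 < 34, loop
  ADD #26: R1 = 25 + 1 = 26  → 26 < 34, loop
  ADD #27: R1 = 26 + 1 = 27  → 27 < 34, loop
  ADD #28: R1 = 27 + 1 = 28  → 28 < 34, loop
  ADD #29: R1 = 28 + 1 = 29  → 29 < 34, loop
  ADD #30: R1 = 29 + 1 = 30  → 30 < 34, loop
  ADD #31: R1 = 30 + 1 = 31  → 31 < 34, loop
  ADD #32: R1 = 31 + 1 = 32  → 32 < 34, loop
  ADD #33: R1 = 32 + 1 = 33  → 33 < 34, loop
  ADD #34: R1 = 33 + 1 = 34  → 34 >= 34, exit
Total ADD instructions: 34

34


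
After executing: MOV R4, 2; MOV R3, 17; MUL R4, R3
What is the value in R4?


Register state trace:
  MOV R4, 2  → R4 = 2
  MOV R3, 17  → R3 = 17
  MUL R4, R3  → R4 = 2 * 17 = 34
Final: R4 = 34

34


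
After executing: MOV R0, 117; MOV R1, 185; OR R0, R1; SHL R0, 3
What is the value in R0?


Register state trace:
  MOV R0, 117  → R0 = 117 (0b01110101)
  MOV R1, 185  → R1 = 185 (0b10111001)
  OR R0, R1  → R0 = 117 OR 185 = 253 (0b11111101)
  SHL R0, 3  → R0 = 253 << 3 = 2024
Final: R0 = 2024

2024


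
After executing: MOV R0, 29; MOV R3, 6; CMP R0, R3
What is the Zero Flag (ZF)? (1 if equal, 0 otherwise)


Register state trace:
  MOV R0, 29  → R0 = 29
  MOV R3, 6  → R3 = 6
  CMP R0, R3  → computes 29 - 6 = 23
  Result is nonzero, so values are not equal
ZF = 0

0


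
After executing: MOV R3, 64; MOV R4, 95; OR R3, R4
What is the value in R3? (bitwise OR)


Register state trace:
  MOV R3, 64  → R3 = 64 (0b01000000)
  MOV R4, 95  → R4 = 95 (0b01011111)
  OR R3, R4   → R3 = 64 OR 95 = 95 (0b01011111)
Final: R3 = 95

95


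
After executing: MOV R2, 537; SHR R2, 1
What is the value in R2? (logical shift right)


Register state trace:
  MOV R2, 537  → R2 = 537
  SHR R2, 1  → R2 = 537 >> 1 = 537 // 2^1 = 268
Final: R2 = 268

268


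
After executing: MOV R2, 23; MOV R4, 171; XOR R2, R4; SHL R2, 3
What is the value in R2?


Register state trace:
  MOV R2, 23  → R2 = 23 (0b00010111)
  MOV R4, 171  → R4 = 171 (0b10101011)
  XOR R2, R4  → R2 = 23 XOR 171 = 188 (0b10111100)
  SHL R2, 3  → R2 = 188 << 3 = 1504
Final: R2 = 1504

1504


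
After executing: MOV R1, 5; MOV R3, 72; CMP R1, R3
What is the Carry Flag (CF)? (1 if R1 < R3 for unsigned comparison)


Register state trace:
  MOV R1, 5  → R1 = 5
  MOV R3, 72  → R3 = 72
  CMP R1, R3  → unsigned 5 - 72: borrow occurs
  5 < 72, so CF = 1
CF = 1

1


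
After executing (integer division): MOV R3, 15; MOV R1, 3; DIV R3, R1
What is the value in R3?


Register state trace:
  MOV R3, 15  → R3 = 15
  MOV R1, 3  → R1 = 3
  DIV R3, R1  → R3 = 15 // 3 = 5
Final: R3 = 5

5


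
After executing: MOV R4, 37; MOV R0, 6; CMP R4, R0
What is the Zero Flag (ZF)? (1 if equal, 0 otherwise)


Register state trace:
  MOV R4, 37  → R4 = 37
  MOV R0, 6  → R0 = 6
  CMP R4, R0  → computes 37 - 6 = 31
  Result is nonzero, so values are not equal
ZF = 0

0


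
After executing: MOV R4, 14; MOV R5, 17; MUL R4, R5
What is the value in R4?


Register state trace:
  MOV R4, 14  → R4 = 14
  MOV R5, 17  → R5 = 17
  MUL R4, R5  → R4 = 14 * 17 = 238
Final: R4 = 238

238


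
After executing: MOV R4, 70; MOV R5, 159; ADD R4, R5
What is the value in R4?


Register state trace:
  MOV R4, 70  → R4 = 70
  MOV R5, 159  → R5 = 159
  ADD R4, R5  → R4 = 70 + 159 = 229
Final: R4 = 229

229


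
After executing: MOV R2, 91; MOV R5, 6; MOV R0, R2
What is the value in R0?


Register state trace:
  MOV R2, 91  → R2 = 91
  MOV R5, 6  → R5 = 6
  MOV R0, R2  → R0 = 91
Final: R0 = 91

91


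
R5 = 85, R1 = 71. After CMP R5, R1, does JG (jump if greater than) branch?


Trace:
  R5 = 85, R1 = 71
  CMP R5, R1  → compares 85 vs 71
  JG checks: is 85 greater than 71?
  85 > 71, so condition is true
Branch taken: Yes

Yes


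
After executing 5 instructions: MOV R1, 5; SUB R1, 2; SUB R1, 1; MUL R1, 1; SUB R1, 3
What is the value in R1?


Register state trace:
  MOV R1, 5  → R1 = 5
  SUB R1, 2  → R1 = 5 - 2 = 3
  SUB R1, 1  → R1 = 3 - 1 = 2
  MUL R1, 1  → R1 = 2 * 1 = 2
  SUB R1, 3  → R1 = 2 - 3 = -1
Final: R1 = -1

-1


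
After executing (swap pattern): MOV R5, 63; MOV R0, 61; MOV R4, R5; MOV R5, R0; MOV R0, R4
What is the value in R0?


Register state trace (swap pattern):
  MOV R5, 63  → R5 = 63
  MOV R0, 61  → R0 = 61
  MOV R4, R5  → R4 = 63  (save R5)
  MOV R5, R0  → R5 = 61  (R5 gets R0's value)
  MOV R0, R4  → R0 = 63  (R0 gets saved value)
Final: R0 = 63

63


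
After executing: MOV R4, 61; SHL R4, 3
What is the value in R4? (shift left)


Register state trace:
  MOV R4, 61  → R4 = 61
  SHL R4, 3  → R4 = 61 << 3 = 61 * 2^3 = 488
Final: R4 = 488

488


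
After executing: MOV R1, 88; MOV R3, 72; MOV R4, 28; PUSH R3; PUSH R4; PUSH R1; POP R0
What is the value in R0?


Stack trace (top is rightmost):
  MOV R1, 88  → R1 = 88
  MOV R3, 72  → R3 = 72
  MOV R4, 28  → R4 = 28
  PUSH R3  → stack: [72]
  PUSH R4  → stack: [72, 28]
  PUSH R1  → stack: [72, 28, 88]
  POP R0  → R0 = 88, stack: [72, 28]
Final: R0 = 88

88


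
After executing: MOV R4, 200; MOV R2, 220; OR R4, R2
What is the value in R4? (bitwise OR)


Register state trace:
  MOV R4, 200  → R4 = 200 (0b11001000)
  MOV R2, 220  → R2 = 220 (0b11011100)
  OR R4, R2   → R4 = 200 OR 220 = 220 (0b11011100)
Final: R4 = 220

220


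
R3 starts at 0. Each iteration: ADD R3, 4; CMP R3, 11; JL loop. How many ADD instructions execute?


Loop trace (R3 starts at 0, target 11, step 4):
  ADD #1: R3 = 0 + 4 = 4  → 4 < 11, loop
  ADD #2: R3 = 4 + 4 = 8  → 8 < 11, loop
  ADD #3: R3 = 8 + 4 = 12  → 12 >= 11, exit
Total ADD instructions: 3

3


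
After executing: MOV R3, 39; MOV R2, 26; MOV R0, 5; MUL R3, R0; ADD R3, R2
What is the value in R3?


Register state trace:
  MOV R3, 39  → R3 = 39
  MOV R2, 26  → R2 = 26
  MOV R0, 5  → R0 = 5
  MUL R3, R0  → R3 = 39 * 5 = 195
  ADD R3, R2  → R3 = 195 + 26 = 221
Final: R3 = 221

221


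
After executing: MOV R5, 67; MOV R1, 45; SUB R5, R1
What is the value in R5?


Register state trace:
  MOV R5, 67  → R5 = 67
  MOV R1, 45  → R1 = 45
  SUB R5, R1  → R5 = 67 - 45 = 22
Final: R5 = 22

22


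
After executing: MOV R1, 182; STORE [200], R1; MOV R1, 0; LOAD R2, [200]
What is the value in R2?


Register and memory trace:
  MOV R1, 182  → R1 = 182
  STORE [200], R1  → mem[200] = 182
  MOV R1, 0  → R1 = 0
  LOAD R2, [200]  → R2 = mem[200] = 182
Final: R2 = 182

182


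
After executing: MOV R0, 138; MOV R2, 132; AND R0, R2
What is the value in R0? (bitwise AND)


Register state trace:
  MOV R0, 138  → R0 = 138 (0b10001010)
  MOV R2, 132  → R2 = 132 (0b10000100)
  AND R0, R2  → R0 = 138 AND 132 = 128 (0b10000000)
Final: R0 = 128

128


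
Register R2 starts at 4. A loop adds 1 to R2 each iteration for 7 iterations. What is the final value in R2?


Starting value: R2 = 4
  Iter 1: R2 = 4 + 1 = 5
  Iter 2: R2 = 5 + 1 = 6
  Iter 3: R2 = 6 + 1 = 7
  Iter 4: R2 = 7 + 1 = 8
  Iter 5: R2 = 8 + 1 = 9
  Iter 6: R2 = 9 + 1 = 10
  Iter 7: R2 = 10 + 1 = 11
Final: R2 = 11

11


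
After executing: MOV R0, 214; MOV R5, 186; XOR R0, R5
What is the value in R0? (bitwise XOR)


Register state trace:
  MOV R0, 214  → R0 = 214 (0b11010110)
  MOV R5, 186  → R5 = 186 (0b10111010)
  XOR R0, R5  → R0 = 214 XOR 186 = 108 (0b01101100)
Final: R0 = 108

108


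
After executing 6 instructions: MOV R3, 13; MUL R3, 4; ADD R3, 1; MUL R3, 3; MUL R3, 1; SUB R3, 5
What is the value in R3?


Register state trace:
  MOV R3, 13  → R3 = 13
  MUL R3, 4  → R3 = 13 * 4 = 52
  ADD R3, 1  → R3 = 52 + 1 = 53
  MUL R3, 3  → R3 = 53 * 3 = 159
  MUL R3, 1  → R3 = 159 * 1 = 159
  SUB R3, 5  → R3 = 159 - 5 = 154
Final: R3 = 154

154


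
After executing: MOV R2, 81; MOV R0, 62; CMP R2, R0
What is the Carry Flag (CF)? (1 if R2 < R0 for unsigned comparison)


Register state trace:
  MOV R2, 81  → R2 = 81
  MOV R0, 62  → R0 = 62
  CMP R2, R0  → unsigned 81 - 62: no borrow
  81 >= 62, so CF = 0
CF = 0

0


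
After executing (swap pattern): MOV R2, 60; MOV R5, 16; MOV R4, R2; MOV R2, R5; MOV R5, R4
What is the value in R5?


Register state trace (swap pattern):
  MOV R2, 60  → R2 = 60
  MOV R5, 16  → R5 = 16
  MOV R4, R2  → R4 = 60  (save R2)
  MOV R2, R5  → R2 = 16  (R2 gets R5's value)
  MOV R5, R4  → R5 = 60  (R5 gets saved value)
Final: R5 = 60

60


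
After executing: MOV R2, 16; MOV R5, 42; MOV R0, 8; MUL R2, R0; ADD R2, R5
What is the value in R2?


Register state trace:
  MOV R2, 16  → R2 = 16
  MOV R5, 42  → R5 = 42
  MOV R0, 8  → R0 = 8
  MUL R2, R0  → R2 = 16 * 8 = 128
  ADD R2, R5  → R2 = 128 + 42 = 170
Final: R2 = 170

170


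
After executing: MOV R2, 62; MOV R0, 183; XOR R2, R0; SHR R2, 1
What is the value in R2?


Register state trace:
  MOV R2, 62  → R2 = 62 (0b00111110)
  MOV R0, 183  → R0 = 183 (0b10110111)
  XOR R2, R0  → R2 = 62 XOR 183 = 137 (0b10001001)
  SHR R2, 1  → R2 = 137 >> 1 = 68
Final: R2 = 68

68


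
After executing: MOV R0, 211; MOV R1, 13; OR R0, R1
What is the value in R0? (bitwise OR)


Register state trace:
  MOV R0, 211  → R0 = 211 (0b11010011)
  MOV R1, 13  → R1 = 13 (0b00001101)
  OR R0, R1   → R0 = 211 OR 13 = 223 (0b11011111)
Final: R0 = 223

223


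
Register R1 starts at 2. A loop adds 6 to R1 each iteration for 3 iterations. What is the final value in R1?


Starting value: R1 = 2
  Iter 1: R1 = 2 + 6 = 8
  Iter 2: R1 = 8 + 6 = 14
  Iter 3: R1 = 14 + 6 = 20
Final: R1 = 20

20


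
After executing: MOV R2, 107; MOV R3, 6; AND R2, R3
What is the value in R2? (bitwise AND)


Register state trace:
  MOV R2, 107  → R2 = 107 (0b01101011)
  MOV R3, 6  → R3 = 6 (0b00000110)
  AND R2, R3  → R2 = 107 AND 6 = 2 (0b00000010)
Final: R2 = 2

2


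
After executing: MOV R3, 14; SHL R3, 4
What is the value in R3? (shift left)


Register state trace:
  MOV R3, 14  → R3 = 14
  SHL R3, 4  → R3 = 14 << 4 = 14 * 2^4 = 224
Final: R3 = 224

224


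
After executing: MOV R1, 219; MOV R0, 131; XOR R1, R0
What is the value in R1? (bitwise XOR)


Register state trace:
  MOV R1, 219  → R1 = 219 (0b11011011)
  MOV R0, 131  → R0 = 131 (0b10000011)
  XOR R1, R0  → R1 = 219 XOR 131 = 88 (0b01011000)
Final: R1 = 88

88


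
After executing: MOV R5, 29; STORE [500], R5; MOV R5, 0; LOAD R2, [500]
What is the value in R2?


Register and memory trace:
  MOV R5, 29  → R5 = 29
  STORE [500], R5  → mem[500] = 29
  MOV R5, 0  → R5 = 0
  LOAD R2, [500]  → R2 = mem[500] = 29
Final: R2 = 29

29


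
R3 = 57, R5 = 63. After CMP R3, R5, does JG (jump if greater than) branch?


Trace:
  R3 = 57, R5 = 63
  CMP R3, R5  → compares 57 vs 63
  JG checks: is 57 greater than 63?
  57 < 63, so condition is false
Branch taken: No

No


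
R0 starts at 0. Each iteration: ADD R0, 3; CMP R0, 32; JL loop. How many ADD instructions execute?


Loop trace (R0 starts at 0, target 32, step 3):
  ADD #1: R0 = 0 + 3 = 3  → 3 < 32, loop
  ADD #2: R0 = 3 + 3 = 6  → 6 < 32, loop
  ADD #3: R0 = 6 + 3 = 9  → 9 < 32, loop
  ADD #4: R0 = 9 + 3 = 12  → 12 < 32, loop
  ADD #5: R0 = 12 + 3 = 15  → 15 < 32, loop
  ADD #6: R0 = 15 + 3 = 18  → 18 < 32, loop
  ADD #7: R0 = 18 + 3 = 21  → 21 < 32, loop
  ADD #8: R0 = 21 + 3 = 24  → 24 < 32, loop
  ADD #9: R0 = 24 + 3 = 27  → 27 < 32, loop
  ADD #10: R0 = 27 + 3 = 30  → 30 < 32, loop
  ADD #11: R0 = 30 + 3 = 33  → 33 >= 32, exit
Total ADD instructions: 11

11


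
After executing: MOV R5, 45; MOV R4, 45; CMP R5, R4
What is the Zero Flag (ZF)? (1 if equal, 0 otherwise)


Register state trace:
  MOV R5, 45  → R5 = 45
  MOV R4, 45  → R4 = 45
  CMP R5, R4  → computes 45 - 45 = 0
  Result is zero, so values are equal
ZF = 1

1


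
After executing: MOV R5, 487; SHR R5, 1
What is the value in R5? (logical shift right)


Register state trace:
  MOV R5, 487  → R5 = 487
  SHR R5, 1  → R5 = 487 >> 1 = 487 // 2^1 = 243
Final: R5 = 243

243


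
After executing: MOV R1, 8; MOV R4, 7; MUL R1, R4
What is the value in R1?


Register state trace:
  MOV R1, 8  → R1 = 8
  MOV R4, 7  → R4 = 7
  MUL R1, R4  → R1 = 8 * 7 = 56
Final: R1 = 56

56


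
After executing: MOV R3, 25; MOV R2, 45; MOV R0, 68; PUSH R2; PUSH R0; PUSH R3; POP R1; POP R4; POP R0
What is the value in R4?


Stack trace (top is rightmost):
  MOV R3, 25  → R3 = 25
  MOV R2, 45  → R2 = 45
  MOV R0, 68  → R0 = 68
  PUSH R2  → stack: [45]
  PUSH R0  → stack: [45, 68]
  PUSH R3  → stack: [45, 68, 25]
  POP R1  → R1 = 25, stack: [45, 68]
  POP R4  → R4 = 68, stack: [45]
  POP R0  → R0 = 45, stack: []
Final: R4 = 68

68


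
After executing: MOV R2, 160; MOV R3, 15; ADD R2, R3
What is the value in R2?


Register state trace:
  MOV R2, 160  → R2 = 160
  MOV R3, 15  → R3 = 15
  ADD R2, R3  → R2 = 160 + 15 = 175
Final: R2 = 175

175


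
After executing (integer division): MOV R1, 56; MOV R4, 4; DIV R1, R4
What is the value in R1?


Register state trace:
  MOV R1, 56  → R1 = 56
  MOV R4, 4  → R4 = 4
  DIV R1, R4  → R1 = 56 // 4 = 14
Final: R1 = 14

14


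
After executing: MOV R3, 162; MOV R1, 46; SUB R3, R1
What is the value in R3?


Register state trace:
  MOV R3, 162  → R3 = 162
  MOV R1, 46  → R1 = 46
  SUB R3, R1  → R3 = 162 - 46 = 116
Final: R3 = 116

116


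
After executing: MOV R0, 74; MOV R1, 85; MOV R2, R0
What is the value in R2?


Register state trace:
  MOV R0, 74  → R0 = 74
  MOV R1, 85  → R1 = 85
  MOV R2, R0  → R2 = 74
Final: R2 = 74

74


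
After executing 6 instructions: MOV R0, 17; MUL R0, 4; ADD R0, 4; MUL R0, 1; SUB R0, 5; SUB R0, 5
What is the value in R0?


Register state trace:
  MOV R0, 17  → R0 = 17
  MUL R0, 4  → R0 = 17 * 4 = 68
  ADD R0, 4  → R0 = 68 + 4 = 72
  MUL R0, 1  → R0 = 72 * 1 = 72
  SUB R0, 5  → R0 = 72 - 5 = 67
  SUB R0, 5  → R0 = 67 - 5 = 62
Final: R0 = 62

62


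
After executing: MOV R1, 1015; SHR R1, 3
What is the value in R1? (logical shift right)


Register state trace:
  MOV R1, 1015  → R1 = 1015
  SHR R1, 3  → R1 = 1015 >> 3 = 1015 // 2^3 = 126
Final: R1 = 126

126


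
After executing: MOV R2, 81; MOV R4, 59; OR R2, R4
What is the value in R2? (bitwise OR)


Register state trace:
  MOV R2, 81  → R2 = 81 (0b01010001)
  MOV R4, 59  → R4 = 59 (0b00111011)
  OR R2, R4   → R2 = 81 OR 59 = 123 (0b01111011)
Final: R2 = 123

123


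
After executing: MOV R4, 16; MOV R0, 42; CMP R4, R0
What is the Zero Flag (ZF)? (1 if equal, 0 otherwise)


Register state trace:
  MOV R4, 16  → R4 = 16
  MOV R0, 42  → R0 = 42
  CMP R4, R0  → computes 16 - 42 = -26
  Result is nonzero, so values are not equal
ZF = 0

0


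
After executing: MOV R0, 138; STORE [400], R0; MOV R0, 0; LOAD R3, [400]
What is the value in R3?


Register and memory trace:
  MOV R0, 138  → R0 = 138
  STORE [400], R0  → mem[400] = 138
  MOV R0, 0  → R0 = 0
  LOAD R3, [400]  → R3 = mem[400] = 138
Final: R3 = 138

138


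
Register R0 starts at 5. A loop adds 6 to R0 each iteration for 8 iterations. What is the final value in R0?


Starting value: R0 = 5
  Iter 1: R0 = 5 + 6 = 11
  Iter 2: R0 = 11 + 6 = 17
  Iter 3: R0 = 17 + 6 = 23
  Iter 4: R0 = 23 + 6 = 29
  Iter 5: R0 = 29 + 6 = 35
  Iter 6: R0 = 35 + 6 = 41
  Iter 7: R0 = 41 + 6 = 47
  Iter 8: R0 = 47 + 6 = 53
Final: R0 = 53

53


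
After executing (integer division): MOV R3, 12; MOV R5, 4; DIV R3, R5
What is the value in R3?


Register state trace:
  MOV R3, 12  → R3 = 12
  MOV R5, 4  → R5 = 4
  DIV R3, R5  → R3 = 12 // 4 = 3
Final: R3 = 3

3


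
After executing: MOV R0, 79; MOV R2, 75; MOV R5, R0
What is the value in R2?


Register state trace:
  MOV R0, 79  → R0 = 79
  MOV R2, 75  → R2 = 75
  MOV R5, R0  → R5 = 79
Final: R2 = 75

75


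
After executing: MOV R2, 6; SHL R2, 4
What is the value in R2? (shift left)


Register state trace:
  MOV R2, 6  → R2 = 6
  SHL R2, 4  → R2 = 6 << 4 = 6 * 2^4 = 96
Final: R2 = 96

96


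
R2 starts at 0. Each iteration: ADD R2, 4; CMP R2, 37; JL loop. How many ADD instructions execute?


Loop trace (R2 starts at 0, target 37, step 4):
  ADD #1: R2 = 0 + 4 = 4  → 4 < 37, loop
  ADD #2: R2 = 4 + 4 = 8  → 8 < 37, loop
  ADD #3: R2 = 8 + 4 = 12  → 12 < 37, loop
  ADD #4: R2 = 12 + 4 = 16  → 16 < 37, loop
  ADD #5: R2 = 16 + 4 = 20  → 20 < 37, loop
  ADD #6: R2 = 20 + 4 = 24  → 24 < 37, loop
  ADD #7: R2 = 24 + 4 = 28  → 28 < 37, loop
  ADD #8: R2 = 28 + 4 = 32  → 32 < 37, loop
  ADD #9: R2 = 32 + 4 = 36  → 36 < 37, loop
  ADD #10: R2 = 36 + 4 = 40  → 40 >= 37, exit
Total ADD instructions: 10

10


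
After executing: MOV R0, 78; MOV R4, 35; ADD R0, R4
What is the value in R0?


Register state trace:
  MOV R0, 78  → R0 = 78
  MOV R4, 35  → R4 = 35
  ADD R0, R4  → R0 = 78 + 35 = 113
Final: R0 = 113

113


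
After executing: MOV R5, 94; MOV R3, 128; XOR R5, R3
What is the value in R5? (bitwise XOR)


Register state trace:
  MOV R5, 94  → R5 = 94 (0b01011110)
  MOV R3, 128  → R3 = 128 (0b10000000)
  XOR R5, R3  → R5 = 94 XOR 128 = 222 (0b11011110)
Final: R5 = 222

222


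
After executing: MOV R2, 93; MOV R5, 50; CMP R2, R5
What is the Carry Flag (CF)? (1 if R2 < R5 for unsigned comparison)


Register state trace:
  MOV R2, 93  → R2 = 93
  MOV R5, 50  → R5 = 50
  CMP R2, R5  → unsigned 93 - 50: no borrow
  93 >= 50, so CF = 0
CF = 0

0


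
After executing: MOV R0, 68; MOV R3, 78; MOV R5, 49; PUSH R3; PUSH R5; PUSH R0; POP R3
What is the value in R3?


Stack trace (top is rightmost):
  MOV R0, 68  → R0 = 68
  MOV R3, 78  → R3 = 78
  MOV R5, 49  → R5 = 49
  PUSH R3  → stack: [78]
  PUSH R5  → stack: [78, 49]
  PUSH R0  → stack: [78, 49, 68]
  POP R3  → R3 = 68, stack: [78, 49]
Final: R3 = 68

68


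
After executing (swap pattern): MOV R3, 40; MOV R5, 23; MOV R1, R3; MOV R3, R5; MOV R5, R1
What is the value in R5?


Register state trace (swap pattern):
  MOV R3, 40  → R3 = 40
  MOV R5, 23  → R5 = 23
  MOV R1, R3  → R1 = 40  (save R3)
  MOV R3, R5  → R3 = 23  (R3 gets R5's value)
  MOV R5, R1  → R5 = 40  (R5 gets saved value)
Final: R5 = 40

40


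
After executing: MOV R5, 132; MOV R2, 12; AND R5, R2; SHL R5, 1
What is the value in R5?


Register state trace:
  MOV R5, 132  → R5 = 132 (0b10000100)
  MOV R2, 12  → R2 = 12 (0b00001100)
  AND R5, R2  → R5 = 132 AND 12 = 4 (0b00000100)
  SHL R5, 1  → R5 = 4 << 1 = 8
Final: R5 = 8

8


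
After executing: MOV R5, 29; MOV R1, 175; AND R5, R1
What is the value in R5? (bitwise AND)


Register state trace:
  MOV R5, 29  → R5 = 29 (0b00011101)
  MOV R1, 175  → R1 = 175 (0b10101111)
  AND R5, R1  → R5 = 29 AND 175 = 13 (0b00001101)
Final: R5 = 13

13


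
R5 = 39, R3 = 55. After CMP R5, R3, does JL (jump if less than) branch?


Trace:
  R5 = 39, R3 = 55
  CMP R5, R3  → compares 39 vs 55
  JL checks: is 39 less than 55?
  39 < 55, so condition is true
Branch taken: Yes

Yes


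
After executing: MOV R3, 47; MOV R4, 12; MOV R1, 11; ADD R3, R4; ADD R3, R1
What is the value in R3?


Register state trace:
  MOV R3, 47  → R3 = 47
  MOV R4, 12  → R4 = 12
  MOV R1, 11  → R1 = 11
  ADD R3, R4  → R3 = 47 + 12 = 59
  ADD R3, R1  → R3 = 59 + 11 = 70
Final: R3 = 70

70


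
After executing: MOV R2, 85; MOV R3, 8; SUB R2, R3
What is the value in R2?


Register state trace:
  MOV R2, 85  → R2 = 85
  MOV R3, 8  → R3 = 8
  SUB R2, R3  → R2 = 85 - 8 = 77
Final: R2 = 77

77


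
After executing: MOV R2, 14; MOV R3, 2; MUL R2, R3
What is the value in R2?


Register state trace:
  MOV R2, 14  → R2 = 14
  MOV R3, 2  → R3 = 2
  MUL R2, R3  → R2 = 14 * 2 = 28
Final: R2 = 28

28


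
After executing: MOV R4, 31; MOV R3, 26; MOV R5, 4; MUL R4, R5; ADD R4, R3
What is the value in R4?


Register state trace:
  MOV R4, 31  → R4 = 31
  MOV R3, 26  → R3 = 26
  MOV R5, 4  → R5 = 4
  MUL R4, R5  → R4 = 31 * 4 = 124
  ADD R4, R3  → R4 = 124 + 26 = 150
Final: R4 = 150

150


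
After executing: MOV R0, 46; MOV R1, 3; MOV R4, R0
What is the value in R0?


Register state trace:
  MOV R0, 46  → R0 = 46
  MOV R1, 3  → R1 = 3
  MOV R4, R0  → R4 = 46
Final: R0 = 46

46


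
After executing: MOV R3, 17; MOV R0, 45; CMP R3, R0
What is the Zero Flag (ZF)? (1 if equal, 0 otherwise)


Register state trace:
  MOV R3, 17  → R3 = 17
  MOV R0, 45  → R0 = 45
  CMP R3, R0  → computes 17 - 45 = -28
  Result is nonzero, so values are not equal
ZF = 0

0


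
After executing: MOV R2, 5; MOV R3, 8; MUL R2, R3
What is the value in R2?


Register state trace:
  MOV R2, 5  → R2 = 5
  MOV R3, 8  → R3 = 8
  MUL R2, R3  → R2 = 5 * 8 = 40
Final: R2 = 40

40


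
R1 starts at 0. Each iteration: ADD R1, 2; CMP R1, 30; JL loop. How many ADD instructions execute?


Loop trace (R1 starts at 0, target 30, step 2):
  ADD #1: R1 = 0 + 2 = 2  → 2 < 30, loop
  ADD #2: R1 = 2 + 2 = 4  → 4 < 30, loop
  ADD #3: R1 = 4 + 2 = 6  → 6 < 30, loop
  ADD #4: R1 = 6 + 2 = 8  → 8 < 30, loop
  ADD #5: R1 = 8 + 2 = 10  → 10 < 30, loop
  ADD #6: R1 = 10 + 2 = 12  → 12 < 30, loop
  ADD #7: R1 = 12 + 2 = 14  → 14 < 30, loop
  ADD #8: R1 = 14 + 2 = 16  → 16 < 30, loop
  ADD #9: R1 = 16 + 2 = 18  → 18 < 30, loop
  ADD #10: R1 = 18 + 2 = 20  → 20 < 30, loop
  ADD #11: R1 = 20 + 2 = 22  → 22 < 30, loop
  ADD #12: R1 = 22 + 2 = 24  → 24 < 30, loop
  ADD #13: R1 = 24 + 2 = 26  → 26 < 30, loop
  ADD #14: R1 = 26 + 2 = 28  → 28 < 30, loop
  ADD #15: R1 = 28 + 2 = 30  → 30 >= 30, exit
Total ADD instructions: 15

15


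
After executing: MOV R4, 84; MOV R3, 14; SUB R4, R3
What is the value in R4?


Register state trace:
  MOV R4, 84  → R4 = 84
  MOV R3, 14  → R3 = 14
  SUB R4, R3  → R4 = 84 - 14 = 70
Final: R4 = 70

70


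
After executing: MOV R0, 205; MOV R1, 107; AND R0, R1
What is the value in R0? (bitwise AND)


Register state trace:
  MOV R0, 205  → R0 = 205 (0b11001101)
  MOV R1, 107  → R1 = 107 (0b01101011)
  AND R0, R1  → R0 = 205 AND 107 = 73 (0b01001001)
Final: R0 = 73

73


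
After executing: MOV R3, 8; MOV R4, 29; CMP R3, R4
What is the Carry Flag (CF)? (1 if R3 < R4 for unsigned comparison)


Register state trace:
  MOV R3, 8  → R3 = 8
  MOV R4, 29  → R4 = 29
  CMP R3, R4  → unsigned 8 - 29: borrow occurs
  8 < 29, so CF = 1
CF = 1

1


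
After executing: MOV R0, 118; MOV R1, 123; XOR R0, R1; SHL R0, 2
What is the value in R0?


Register state trace:
  MOV R0, 118  → R0 = 118 (0b01110110)
  MOV R1, 123  → R1 = 123 (0b01111011)
  XOR R0, R1  → R0 = 118 XOR 123 = 13 (0b00001101)
  SHL R0, 2  → R0 = 13 << 2 = 52
Final: R0 = 52

52


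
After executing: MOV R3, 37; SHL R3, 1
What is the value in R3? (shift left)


Register state trace:
  MOV R3, 37  → R3 = 37
  SHL R3, 1  → R3 = 37 << 1 = 37 * 2^1 = 74
Final: R3 = 74

74


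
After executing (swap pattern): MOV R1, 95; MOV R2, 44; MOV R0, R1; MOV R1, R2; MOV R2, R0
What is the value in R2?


Register state trace (swap pattern):
  MOV R1, 95  → R1 = 95
  MOV R2, 44  → R2 = 44
  MOV R0, R1  → R0 = 95  (save R1)
  MOV R1, R2  → R1 = 44  (R1 gets R2's value)
  MOV R2, R0  → R2 = 95  (R2 gets saved value)
Final: R2 = 95

95


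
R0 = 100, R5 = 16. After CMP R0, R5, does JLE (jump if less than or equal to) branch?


Trace:
  R0 = 100, R5 = 16
  CMP R0, R5  → compares 100 vs 16
  JLE checks: is 100 less than or equal to 16?
  100 > 16, so condition is false
Branch taken: No

No


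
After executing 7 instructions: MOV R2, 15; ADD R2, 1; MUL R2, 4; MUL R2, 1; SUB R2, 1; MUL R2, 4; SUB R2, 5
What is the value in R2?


Register state trace:
  MOV R2, 15  → R2 = 15
  ADD R2, 1  → R2 = 15 + 1 = 16
  MUL R2, 4  → R2 = 16 * 4 = 64
  MUL R2, 1  → R2 = 64 * 1 = 64
  SUB R2, 1  → R2 = 64 - 1 = 63
  MUL R2, 4  → R2 = 63 * 4 = 252
  SUB R2, 5  → R2 = 252 - 5 = 247
Final: R2 = 247

247


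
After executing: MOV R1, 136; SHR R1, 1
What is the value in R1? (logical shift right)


Register state trace:
  MOV R1, 136  → R1 = 136
  SHR R1, 1  → R1 = 136 >> 1 = 136 // 2^1 = 68
Final: R1 = 68

68


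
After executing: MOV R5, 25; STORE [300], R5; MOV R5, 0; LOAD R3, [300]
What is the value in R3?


Register and memory trace:
  MOV R5, 25  → R5 = 25
  STORE [300], R5  → mem[300] = 25
  MOV R5, 0  → R5 = 0
  LOAD R3, [300]  → R3 = mem[300] = 25
Final: R3 = 25

25


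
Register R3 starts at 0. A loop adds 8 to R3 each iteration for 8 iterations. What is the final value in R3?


Starting value: R3 = 0
  Iter 1: R3 = 0 + 8 = 8
  Iter 2: R3 = 8 + 8 = 16
  Iter 3: R3 = 16 + 8 = 24
  Iter 4: R3 = 24 + 8 = 32
  Iter 5: R3 = 32 + 8 = 40
  Iter 6: R3 = 40 + 8 = 48
  Iter 7: R3 = 48 + 8 = 56
  Iter 8: R3 = 56 + 8 = 64
Final: R3 = 64

64


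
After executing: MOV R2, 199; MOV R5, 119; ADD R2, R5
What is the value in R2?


Register state trace:
  MOV R2, 199  → R2 = 199
  MOV R5, 119  → R5 = 119
  ADD R2, R5  → R2 = 199 + 119 = 318
Final: R2 = 318

318


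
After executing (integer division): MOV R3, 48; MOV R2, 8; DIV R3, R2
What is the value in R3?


Register state trace:
  MOV R3, 48  → R3 = 48
  MOV R2, 8  → R2 = 8
  DIV R3, R2  → R3 = 48 // 8 = 6
Final: R3 = 6

6


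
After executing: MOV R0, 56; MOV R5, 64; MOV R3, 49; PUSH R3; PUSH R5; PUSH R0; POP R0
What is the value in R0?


Stack trace (top is rightmost):
  MOV R0, 56  → R0 = 56
  MOV R5, 64  → R5 = 64
  MOV R3, 49  → R3 = 49
  PUSH R3  → stack: [49]
  PUSH R5  → stack: [49, 64]
  PUSH R0  → stack: [49, 64, 56]
  POP R0  → R0 = 56, stack: [49, 64]
Final: R0 = 56

56


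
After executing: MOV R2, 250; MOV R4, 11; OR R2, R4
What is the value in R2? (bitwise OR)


Register state trace:
  MOV R2, 250  → R2 = 250 (0b11111010)
  MOV R4, 11  → R4 = 11 (0b00001011)
  OR R2, R4   → R2 = 250 OR 11 = 251 (0b11111011)
Final: R2 = 251

251


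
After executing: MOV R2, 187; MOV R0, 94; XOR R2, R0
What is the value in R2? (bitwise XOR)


Register state trace:
  MOV R2, 187  → R2 = 187 (0b10111011)
  MOV R0, 94  → R0 = 94 (0b01011110)
  XOR R2, R0  → R2 = 187 XOR 94 = 229 (0b11100101)
Final: R2 = 229

229


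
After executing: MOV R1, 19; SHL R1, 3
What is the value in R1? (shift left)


Register state trace:
  MOV R1, 19  → R1 = 19
  SHL R1, 3  → R1 = 19 << 3 = 19 * 2^3 = 152
Final: R1 = 152

152


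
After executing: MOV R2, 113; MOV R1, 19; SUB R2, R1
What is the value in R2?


Register state trace:
  MOV R2, 113  → R2 = 113
  MOV R1, 19  → R1 = 19
  SUB R2, R1  → R2 = 113 - 19 = 94
Final: R2 = 94

94


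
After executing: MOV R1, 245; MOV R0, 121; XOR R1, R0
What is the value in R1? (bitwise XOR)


Register state trace:
  MOV R1, 245  → R1 = 245 (0b11110101)
  MOV R0, 121  → R0 = 121 (0b01111001)
  XOR R1, R0  → R1 = 245 XOR 121 = 140 (0b10001100)
Final: R1 = 140

140


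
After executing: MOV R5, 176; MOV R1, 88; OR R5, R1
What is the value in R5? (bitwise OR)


Register state trace:
  MOV R5, 176  → R5 = 176 (0b10110000)
  MOV R1, 88  → R1 = 88 (0b01011000)
  OR R5, R1   → R5 = 176 OR 88 = 248 (0b11111000)
Final: R5 = 248

248


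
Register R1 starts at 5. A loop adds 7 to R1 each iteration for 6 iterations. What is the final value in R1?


Starting value: R1 = 5
  Iter 1: R1 = 5 + 7 = 12
  Iter 2: R1 = 12 + 7 = 19
  Iter 3: R1 = 19 + 7 = 26
  Iter 4: R1 = 26 + 7 = 33
  Iter 5: R1 = 33 + 7 = 40
  Iter 6: R1 = 40 + 7 = 47
Final: R1 = 47

47


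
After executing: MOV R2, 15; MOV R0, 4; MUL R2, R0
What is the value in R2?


Register state trace:
  MOV R2, 15  → R2 = 15
  MOV R0, 4  → R0 = 4
  MUL R2, R0  → R2 = 15 * 4 = 60
Final: R2 = 60

60
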